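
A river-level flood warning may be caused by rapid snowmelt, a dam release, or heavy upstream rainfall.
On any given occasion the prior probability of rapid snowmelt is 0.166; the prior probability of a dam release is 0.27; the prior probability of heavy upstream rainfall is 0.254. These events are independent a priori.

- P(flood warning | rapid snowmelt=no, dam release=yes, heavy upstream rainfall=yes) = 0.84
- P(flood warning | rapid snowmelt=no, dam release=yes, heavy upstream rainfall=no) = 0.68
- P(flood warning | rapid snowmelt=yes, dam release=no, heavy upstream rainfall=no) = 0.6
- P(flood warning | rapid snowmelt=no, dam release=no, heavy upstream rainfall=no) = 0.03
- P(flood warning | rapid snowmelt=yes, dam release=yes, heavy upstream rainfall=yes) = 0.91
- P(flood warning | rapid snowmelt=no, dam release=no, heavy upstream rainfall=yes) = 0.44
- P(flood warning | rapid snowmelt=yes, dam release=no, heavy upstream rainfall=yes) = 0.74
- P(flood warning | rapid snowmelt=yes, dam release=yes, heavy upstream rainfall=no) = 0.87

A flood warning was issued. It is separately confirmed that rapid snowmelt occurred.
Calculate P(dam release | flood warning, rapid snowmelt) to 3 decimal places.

P(dam release | flood warning, rapid snowmelt) ≈ 0.339

P(flood warning | rapid snowmelt) = 0.6·0.73·0.746 + 0.74·0.73·0.254 + 0.87·0.27·0.746 + 0.91·0.27·0.254 = 0.326748 + 0.137211 + 0.175235 + 0.062408 = 0.701602
Of this, 0.237643 comes from 0.175235 + 0.062408 (the dam release=true cases).
So P(dam release | flood warning, rapid snowmelt) = 0.237643/0.701602 ≈ 0.339.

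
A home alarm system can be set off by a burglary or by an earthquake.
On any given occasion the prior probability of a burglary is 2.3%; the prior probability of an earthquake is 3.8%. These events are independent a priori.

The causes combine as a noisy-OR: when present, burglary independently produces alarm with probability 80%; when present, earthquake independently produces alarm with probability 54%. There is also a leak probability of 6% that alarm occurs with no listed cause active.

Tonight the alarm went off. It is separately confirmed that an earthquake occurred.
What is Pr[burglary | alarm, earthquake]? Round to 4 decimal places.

Under noisy-OR, P(alarm | causes) = 1 − (1−0.06)·∏(1−qᵢ) over the active causes.
For the numerator, keep only burglary=true terms: 0.91352×0.023 = 0.021011
Denominator P(alarm | earthquake): 0.5676×0.977 + 0.91352×0.023 = 0.575556
Posterior = 0.021011 / 0.575556 ≈ 0.0365

Pr[burglary | alarm, earthquake] ≈ 0.0365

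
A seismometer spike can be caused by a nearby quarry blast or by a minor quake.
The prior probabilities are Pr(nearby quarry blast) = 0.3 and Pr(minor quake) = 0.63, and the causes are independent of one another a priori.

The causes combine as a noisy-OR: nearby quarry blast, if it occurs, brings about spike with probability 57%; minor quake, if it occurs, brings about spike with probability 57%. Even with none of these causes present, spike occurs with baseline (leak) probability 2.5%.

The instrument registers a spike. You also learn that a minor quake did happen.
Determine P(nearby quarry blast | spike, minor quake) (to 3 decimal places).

P(nearby quarry blast | spike, minor quake) ≈ 0.377

Under noisy-OR, P(spike | causes) = 1 − (1−0.025)·∏(1−qᵢ) over the active causes.
Numerator (weight on configurations with nearby quarry blast): 0.819722*0.3 = 0.245917
The normalizing constant is 0.58075*0.7 + 0.819722*0.3 = 0.652442
P(nearby quarry blast | spike, minor quake) = 0.245917/0.652442 ≈ 0.377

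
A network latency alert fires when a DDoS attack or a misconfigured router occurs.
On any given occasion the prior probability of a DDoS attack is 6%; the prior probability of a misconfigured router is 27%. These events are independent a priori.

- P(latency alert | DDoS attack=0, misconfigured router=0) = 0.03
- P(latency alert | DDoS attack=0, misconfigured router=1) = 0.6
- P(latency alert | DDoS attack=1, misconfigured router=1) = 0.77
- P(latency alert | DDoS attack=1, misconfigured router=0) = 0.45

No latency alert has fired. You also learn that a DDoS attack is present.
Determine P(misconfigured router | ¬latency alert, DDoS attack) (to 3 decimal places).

Numerator (weight on configurations with misconfigured router): 0.23·0.27 = 0.062100
Denominator P(¬latency alert | DDoS attack): 0.55·0.73 + 0.23·0.27 = 0.463600
P(misconfigured router | ¬latency alert, DDoS attack) = 0.062100/0.463600 ≈ 0.134

P(misconfigured router | ¬latency alert, DDoS attack) ≈ 0.134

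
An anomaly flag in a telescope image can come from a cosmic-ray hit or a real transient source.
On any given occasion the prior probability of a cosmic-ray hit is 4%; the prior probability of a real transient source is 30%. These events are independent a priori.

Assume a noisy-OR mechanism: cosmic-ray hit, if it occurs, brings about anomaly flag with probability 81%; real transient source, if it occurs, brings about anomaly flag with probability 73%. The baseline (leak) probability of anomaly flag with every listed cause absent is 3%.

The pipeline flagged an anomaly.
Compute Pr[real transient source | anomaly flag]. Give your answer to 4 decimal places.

Pr[real transient source | anomaly flag] ≈ 0.8389

Under noisy-OR, P(anomaly flag | causes) = 1 − (1−0.03)·∏(1−qᵢ) over the active causes.
P(anomaly flag) = 0.03×0.96×0.7 + 0.7381×0.96×0.3 + 0.8157×0.04×0.7 + 0.950239×0.04×0.3 = 0.020160 + 0.212573 + 0.022840 + 0.011403 = 0.266976
The real transient source-present share is 0.212573 + 0.011403 = 0.223976.
So P(real transient source | anomaly flag) = 0.223976/0.266976 ≈ 0.8389.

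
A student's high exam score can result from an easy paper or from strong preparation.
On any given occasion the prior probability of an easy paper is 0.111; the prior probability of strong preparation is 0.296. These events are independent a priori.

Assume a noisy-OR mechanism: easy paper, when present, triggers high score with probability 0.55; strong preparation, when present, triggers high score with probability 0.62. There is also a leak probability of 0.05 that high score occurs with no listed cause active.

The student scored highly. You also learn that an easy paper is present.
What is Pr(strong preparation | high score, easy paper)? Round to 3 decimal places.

Pr(strong preparation | high score, easy paper) ≈ 0.381

Under noisy-OR, P(high score | causes) = 1 − (1−0.05)·∏(1−qᵢ) over the active causes.
Sum P(high score|·) weighted by the priors over both values of strong preparation:
  P(high score | easy paper) = 0.5725*0.704 + 0.83755*0.296
        = 0.403040 + 0.247915 = 0.650955
Configurations with strong preparation contribute 0.247915, so
  P(strong preparation | high score, easy paper) = 0.247915 / 0.650955 ≈ 0.381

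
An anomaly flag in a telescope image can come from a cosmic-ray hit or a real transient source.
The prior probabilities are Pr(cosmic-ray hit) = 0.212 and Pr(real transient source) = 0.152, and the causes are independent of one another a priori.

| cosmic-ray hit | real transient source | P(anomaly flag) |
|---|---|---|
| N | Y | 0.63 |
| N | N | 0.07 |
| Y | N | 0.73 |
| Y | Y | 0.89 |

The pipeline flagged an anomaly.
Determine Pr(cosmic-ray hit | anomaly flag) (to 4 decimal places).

Pr(cosmic-ray hit | anomaly flag) ≈ 0.5668

Sum P(anomaly flag|·) weighted by the priors over the 4 (cosmic-ray hit, real transient source) configurations:
  P(anomaly flag) = 0.07·0.788·0.848 + 0.63·0.788·0.152 + 0.73·0.212·0.848 + 0.89·0.212·0.152
        = 0.046776 + 0.075459 + 0.131236 + 0.028679 = 0.282150
Configurations with cosmic-ray hit contribute 0.159915, so
  P(cosmic-ray hit | anomaly flag) = 0.159915 / 0.282150 ≈ 0.5668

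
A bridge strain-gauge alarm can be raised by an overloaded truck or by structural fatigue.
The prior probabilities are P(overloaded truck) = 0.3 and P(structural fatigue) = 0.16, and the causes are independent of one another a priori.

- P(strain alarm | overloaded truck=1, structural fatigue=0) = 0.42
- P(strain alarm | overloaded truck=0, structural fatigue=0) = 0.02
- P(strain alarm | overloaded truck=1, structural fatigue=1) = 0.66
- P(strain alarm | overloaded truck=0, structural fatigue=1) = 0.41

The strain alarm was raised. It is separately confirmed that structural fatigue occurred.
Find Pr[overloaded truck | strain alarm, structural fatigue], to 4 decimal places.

Sum P(strain alarm|·) weighted by the priors over both values of overloaded truck:
  P(strain alarm | structural fatigue) = 0.41×0.7 + 0.66×0.3
        = 0.287000 + 0.198000 = 0.485000
Keeping only the overloaded truck-present terms gives 0.198000, so
  P(overloaded truck | strain alarm, structural fatigue) = 0.198000 / 0.485000 ≈ 0.4082

Pr[overloaded truck | strain alarm, structural fatigue] ≈ 0.4082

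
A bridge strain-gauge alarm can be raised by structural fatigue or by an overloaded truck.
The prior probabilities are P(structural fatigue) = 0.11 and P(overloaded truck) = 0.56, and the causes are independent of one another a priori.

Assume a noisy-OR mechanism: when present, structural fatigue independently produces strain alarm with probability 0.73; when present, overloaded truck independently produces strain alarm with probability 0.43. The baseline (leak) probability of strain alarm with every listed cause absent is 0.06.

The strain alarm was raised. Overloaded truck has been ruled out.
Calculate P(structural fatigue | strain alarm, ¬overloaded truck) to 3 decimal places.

Under noisy-OR, P(strain alarm | causes) = 1 − (1−0.06)·∏(1−qᵢ) over the active causes.
P(strain alarm | ¬overloaded truck) = 0.06×0.89 + 0.7462×0.11 = 0.053400 + 0.082082 = 0.135482
Of this, 0.082082 comes from 0.7462×0.11 (the structural fatigue=true cases).
Hence the posterior is 0.082082/0.135482 ≈ 0.606.

P(structural fatigue | strain alarm, ¬overloaded truck) ≈ 0.606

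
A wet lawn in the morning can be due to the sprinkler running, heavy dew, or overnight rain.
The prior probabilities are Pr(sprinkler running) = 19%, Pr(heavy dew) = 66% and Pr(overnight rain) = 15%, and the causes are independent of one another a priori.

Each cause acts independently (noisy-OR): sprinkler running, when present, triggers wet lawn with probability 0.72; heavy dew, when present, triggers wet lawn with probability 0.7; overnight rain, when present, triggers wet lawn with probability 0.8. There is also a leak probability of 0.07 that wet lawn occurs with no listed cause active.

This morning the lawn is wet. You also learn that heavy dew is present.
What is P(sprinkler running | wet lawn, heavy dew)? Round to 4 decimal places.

Under noisy-OR, P(wet lawn | causes) = 1 − (1−0.07)·∏(1−qᵢ) over the active causes.
Enumerate the 4 (sprinkler running, overnight rain) configurations and weight by the priors:
  P(wet lawn | heavy dew) = 0.721*0.81*0.85 + 0.9442*0.81*0.15 + 0.92188*0.19*0.85 + 0.984376*0.19*0.15
        = 0.496409 + 0.114720 + 0.148884 + 0.028055 = 0.788068
The terms with sprinkler running present sum to 0.176939, so
  P(sprinkler running | wet lawn, heavy dew) = 0.176939 / 0.788068 ≈ 0.2245

P(sprinkler running | wet lawn, heavy dew) ≈ 0.2245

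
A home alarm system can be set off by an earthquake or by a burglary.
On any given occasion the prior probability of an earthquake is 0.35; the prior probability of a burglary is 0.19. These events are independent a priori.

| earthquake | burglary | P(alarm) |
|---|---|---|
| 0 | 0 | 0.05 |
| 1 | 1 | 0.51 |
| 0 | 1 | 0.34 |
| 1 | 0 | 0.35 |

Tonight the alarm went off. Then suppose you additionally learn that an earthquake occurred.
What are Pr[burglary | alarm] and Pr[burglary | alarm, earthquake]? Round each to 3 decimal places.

Weight on burglary=true, given the evidence: 0.041990 + 0.033915 = 0.075905
Normalizer over all consistent configurations: 0.05·0.65·0.81 + 0.34·0.65·0.19 + 0.35·0.35·0.81 + 0.51·0.35·0.19 = 0.201455
P(burglary | alarm) = 0.075905/0.201455 ≈ 0.377

Now condition on the additional information:
For the numerator, keep only burglary=true terms: 0.51×0.19 = 0.096900
The normalizing constant is 0.35×0.81 + 0.51×0.19 = 0.380400
P(burglary | alarm, earthquake) = 0.096900/0.380400 ≈ 0.255

Pr[burglary | alarm] ≈ 0.377; Pr[burglary | alarm, earthquake] ≈ 0.255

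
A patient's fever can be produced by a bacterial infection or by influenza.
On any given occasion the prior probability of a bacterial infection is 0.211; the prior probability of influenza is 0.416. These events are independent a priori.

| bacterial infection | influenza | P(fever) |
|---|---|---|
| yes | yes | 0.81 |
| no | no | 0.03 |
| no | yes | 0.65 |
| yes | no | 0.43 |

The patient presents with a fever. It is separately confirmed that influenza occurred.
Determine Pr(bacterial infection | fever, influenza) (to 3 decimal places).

Pr(bacterial infection | fever, influenza) ≈ 0.250

P(fever | influenza) = 0.65·0.789 + 0.81·0.211 = 0.512850 + 0.170910 = 0.683760
Restricting to configurations with bacterial infection present: 0.81·0.211 = 0.170910.
Hence the posterior is 0.170910/0.683760 ≈ 0.250.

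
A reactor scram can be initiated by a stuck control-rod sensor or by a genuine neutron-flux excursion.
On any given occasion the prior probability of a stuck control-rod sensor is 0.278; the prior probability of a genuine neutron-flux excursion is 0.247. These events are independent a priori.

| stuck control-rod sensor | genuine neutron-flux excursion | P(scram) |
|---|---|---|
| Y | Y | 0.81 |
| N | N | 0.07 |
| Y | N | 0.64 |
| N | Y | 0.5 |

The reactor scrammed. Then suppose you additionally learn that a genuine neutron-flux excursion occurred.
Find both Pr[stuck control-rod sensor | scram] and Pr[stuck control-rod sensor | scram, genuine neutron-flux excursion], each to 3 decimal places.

Enumerate the 4 (stuck control-rod sensor, genuine neutron-flux excursion) configurations and weight by the priors:
  P(scram) = 0.07×0.722×0.753 + 0.5×0.722×0.247 + 0.64×0.278×0.753 + 0.81×0.278×0.247
        = 0.038057 + 0.089167 + 0.133974 + 0.055619 = 0.316817
The terms with stuck control-rod sensor present sum to 0.189593, so
  P(stuck control-rod sensor | scram) = 0.189593 / 0.316817 ≈ 0.598

Now also conditioning on genuine neutron-flux excursion=true:
P(scram | genuine neutron-flux excursion) = 0.5×0.722 + 0.81×0.278 = 0.361000 + 0.225180 = 0.586180
The stuck control-rod sensor-present share is 0.81×0.278 = 0.225180.
Hence the posterior is 0.225180/0.586180 ≈ 0.384.

Pr[stuck control-rod sensor | scram] ≈ 0.598; Pr[stuck control-rod sensor | scram, genuine neutron-flux excursion] ≈ 0.384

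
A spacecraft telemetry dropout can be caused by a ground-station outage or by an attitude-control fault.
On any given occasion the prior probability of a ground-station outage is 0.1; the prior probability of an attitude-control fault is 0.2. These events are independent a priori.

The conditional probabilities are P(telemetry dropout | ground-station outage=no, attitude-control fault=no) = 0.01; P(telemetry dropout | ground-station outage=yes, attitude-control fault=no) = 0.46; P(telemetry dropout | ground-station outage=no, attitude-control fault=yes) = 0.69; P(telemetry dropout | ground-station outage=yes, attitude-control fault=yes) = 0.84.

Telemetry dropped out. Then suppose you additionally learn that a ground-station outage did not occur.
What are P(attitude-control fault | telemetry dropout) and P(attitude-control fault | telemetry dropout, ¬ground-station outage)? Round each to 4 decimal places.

P(attitude-control fault | telemetry dropout) ≈ 0.7622; P(attitude-control fault | telemetry dropout, ¬ground-station outage) ≈ 0.9452

By total probability over the 4 (ground-station outage, attitude-control fault) configurations:
  P(telemetry dropout) = 0.01*0.9*0.8 + 0.69*0.9*0.2 + 0.46*0.1*0.8 + 0.84*0.1*0.2
        = 0.007200 + 0.124200 + 0.036800 + 0.016800 = 0.185000
Configurations with attitude-control fault contribute 0.141000, so
  P(attitude-control fault | telemetry dropout) = 0.141000 / 0.185000 ≈ 0.7622

Now also conditioning on ground-station outage≠true:
Numerator (weight on configurations with attitude-control fault): 0.69·0.2 = 0.138000
The normalizing constant is 0.01·0.8 + 0.69·0.2 = 0.146000
Posterior = 0.138000 / 0.146000 ≈ 0.9452
With ground-station outage excluded, attitude-control fault must carry more of the explanatory weight for the telemetry dropout.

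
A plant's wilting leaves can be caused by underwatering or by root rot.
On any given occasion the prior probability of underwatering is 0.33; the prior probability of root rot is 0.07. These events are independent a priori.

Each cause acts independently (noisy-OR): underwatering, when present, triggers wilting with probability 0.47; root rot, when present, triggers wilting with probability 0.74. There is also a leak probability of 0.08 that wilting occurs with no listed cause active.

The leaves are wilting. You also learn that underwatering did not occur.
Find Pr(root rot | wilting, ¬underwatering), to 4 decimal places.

Pr(root rot | wilting, ¬underwatering) ≈ 0.4172

Under noisy-OR, P(wilting | causes) = 1 − (1−0.08)·∏(1−qᵢ) over the active causes.
P(wilting | ¬underwatering) = 0.08·0.93 + 0.7608·0.07 = 0.074400 + 0.053256 = 0.127656
Of this, 0.053256 comes from 0.7608·0.07 (the root rot=true cases).
So P(root rot | wilting, ¬underwatering) = 0.053256/0.127656 ≈ 0.4172.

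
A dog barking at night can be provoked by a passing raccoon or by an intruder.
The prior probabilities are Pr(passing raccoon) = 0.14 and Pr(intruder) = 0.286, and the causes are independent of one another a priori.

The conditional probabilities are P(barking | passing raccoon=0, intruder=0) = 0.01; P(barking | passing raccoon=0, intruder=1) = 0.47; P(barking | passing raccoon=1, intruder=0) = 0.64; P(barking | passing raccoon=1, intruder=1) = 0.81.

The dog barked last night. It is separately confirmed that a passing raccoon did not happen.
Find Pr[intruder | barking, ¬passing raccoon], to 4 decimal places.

Enumerate both values of intruder and weight by the priors:
  P(barking | ¬passing raccoon) = 0.01·0.714 + 0.47·0.286
        = 0.007140 + 0.134420 = 0.141560
Configurations with intruder contribute 0.134420, so
  P(intruder | barking, ¬passing raccoon) = 0.134420 / 0.141560 ≈ 0.9496

Pr[intruder | barking, ¬passing raccoon] ≈ 0.9496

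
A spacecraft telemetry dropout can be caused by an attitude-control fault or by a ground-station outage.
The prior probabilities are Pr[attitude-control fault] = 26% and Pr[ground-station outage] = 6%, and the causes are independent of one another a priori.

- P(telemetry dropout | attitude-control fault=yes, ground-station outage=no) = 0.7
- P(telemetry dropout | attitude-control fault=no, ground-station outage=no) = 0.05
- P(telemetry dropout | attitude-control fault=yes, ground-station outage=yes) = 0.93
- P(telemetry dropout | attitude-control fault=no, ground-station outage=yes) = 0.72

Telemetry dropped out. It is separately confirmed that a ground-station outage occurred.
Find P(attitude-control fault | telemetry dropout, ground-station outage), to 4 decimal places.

P(attitude-control fault | telemetry dropout, ground-station outage) ≈ 0.3122

By total probability over both values of attitude-control fault:
  P(telemetry dropout | ground-station outage) = 0.72·0.74 + 0.93·0.26
        = 0.532800 + 0.241800 = 0.774600
Keeping only the attitude-control fault-present terms gives 0.241800, so
  P(attitude-control fault | telemetry dropout, ground-station outage) = 0.241800 / 0.774600 ≈ 0.3122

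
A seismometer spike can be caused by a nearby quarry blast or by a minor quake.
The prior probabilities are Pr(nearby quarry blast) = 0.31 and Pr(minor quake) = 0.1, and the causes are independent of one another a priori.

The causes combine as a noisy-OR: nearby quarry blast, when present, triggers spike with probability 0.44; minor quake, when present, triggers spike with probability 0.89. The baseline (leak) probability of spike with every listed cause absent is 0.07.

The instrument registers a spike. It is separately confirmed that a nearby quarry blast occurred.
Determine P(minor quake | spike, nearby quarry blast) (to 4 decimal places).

Under noisy-OR, P(spike | causes) = 1 − (1−0.07)·∏(1−qᵢ) over the active causes.
P(spike | nearby quarry blast) = 0.4792×0.9 + 0.942712×0.1 = 0.431280 + 0.094271 = 0.525551
Restricting to configurations with minor quake present: 0.942712×0.1 = 0.094271.
So P(minor quake | spike, nearby quarry blast) = 0.094271/0.525551 ≈ 0.1794.

P(minor quake | spike, nearby quarry blast) ≈ 0.1794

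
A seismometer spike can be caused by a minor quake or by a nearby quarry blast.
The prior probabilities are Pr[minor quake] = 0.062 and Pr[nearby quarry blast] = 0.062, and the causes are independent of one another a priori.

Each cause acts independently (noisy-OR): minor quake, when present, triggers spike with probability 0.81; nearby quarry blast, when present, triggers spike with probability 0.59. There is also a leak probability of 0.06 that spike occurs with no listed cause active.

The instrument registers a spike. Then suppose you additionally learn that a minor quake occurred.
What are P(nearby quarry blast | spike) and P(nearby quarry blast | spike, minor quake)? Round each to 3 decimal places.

P(nearby quarry blast | spike) ≈ 0.281; P(nearby quarry blast | spike, minor quake) ≈ 0.069

Under noisy-OR, P(spike | causes) = 1 − (1−0.06)·∏(1−qᵢ) over the active causes.
Enumerate the 4 (minor quake, nearby quarry blast) configurations and weight by the priors:
  P(spike) = 0.06×0.938×0.938 + 0.6146×0.938×0.062 + 0.8214×0.062×0.938 + 0.926774×0.062×0.062
        = 0.052791 + 0.035743 + 0.047769 + 0.003563 = 0.139866
Keeping only the nearby quarry blast-present terms gives 0.039306, so
  P(nearby quarry blast | spike) = 0.039306 / 0.139866 ≈ 0.281

With the extra evidence:
Numerator (weight on configurations with nearby quarry blast): 0.926774·0.062 = 0.057460
Denominator P(spike | minor quake): 0.8214·0.938 + 0.926774·0.062 = 0.827933
Posterior = 0.057460 / 0.827933 ≈ 0.069
This is intercausal reasoning (explaining away): once minor quake accounts for the spike, nearby quarry blast becomes less likely.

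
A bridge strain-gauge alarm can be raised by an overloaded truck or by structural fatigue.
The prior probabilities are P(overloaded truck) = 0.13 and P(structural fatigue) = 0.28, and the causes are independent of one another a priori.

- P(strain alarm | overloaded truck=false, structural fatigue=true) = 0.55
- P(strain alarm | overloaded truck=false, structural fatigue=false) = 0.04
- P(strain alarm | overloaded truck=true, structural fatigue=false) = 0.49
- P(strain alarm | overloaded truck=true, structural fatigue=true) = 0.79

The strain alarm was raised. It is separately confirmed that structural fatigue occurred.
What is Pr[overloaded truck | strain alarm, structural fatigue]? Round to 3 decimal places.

Numerator (weight on configurations with overloaded truck): 0.79·0.13 = 0.102700
Normalizer over all consistent configurations: 0.55·0.87 + 0.79·0.13 = 0.581200
Posterior = 0.102700 / 0.581200 ≈ 0.177

Pr[overloaded truck | strain alarm, structural fatigue] ≈ 0.177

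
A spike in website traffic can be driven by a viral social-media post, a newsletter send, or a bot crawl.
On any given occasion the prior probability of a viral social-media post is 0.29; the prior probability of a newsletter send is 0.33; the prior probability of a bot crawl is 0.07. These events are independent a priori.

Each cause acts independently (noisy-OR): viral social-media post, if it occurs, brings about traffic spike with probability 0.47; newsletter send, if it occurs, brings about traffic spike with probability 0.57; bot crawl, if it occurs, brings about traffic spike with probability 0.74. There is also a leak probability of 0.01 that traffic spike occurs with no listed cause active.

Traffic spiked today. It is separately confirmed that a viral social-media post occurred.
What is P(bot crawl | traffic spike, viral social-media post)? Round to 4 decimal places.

P(bot crawl | traffic spike, viral social-media post) ≈ 0.1044

Under noisy-OR, P(traffic spike | causes) = 1 − (1−0.01)·∏(1−qᵢ) over the active causes.
Enumerate the 4 (newsletter send, bot crawl) configurations and weight by the priors:
  P(traffic spike | viral social-media post) = 0.4753*0.67*0.93 + 0.863578*0.67*0.07 + 0.774379*0.33*0.93 + 0.941339*0.33*0.07
        = 0.296159 + 0.040502 + 0.237657 + 0.021745 = 0.596063
Keeping only the bot crawl-present terms gives 0.062247, so
  P(bot crawl | traffic spike, viral social-media post) = 0.062247 / 0.596063 ≈ 0.1044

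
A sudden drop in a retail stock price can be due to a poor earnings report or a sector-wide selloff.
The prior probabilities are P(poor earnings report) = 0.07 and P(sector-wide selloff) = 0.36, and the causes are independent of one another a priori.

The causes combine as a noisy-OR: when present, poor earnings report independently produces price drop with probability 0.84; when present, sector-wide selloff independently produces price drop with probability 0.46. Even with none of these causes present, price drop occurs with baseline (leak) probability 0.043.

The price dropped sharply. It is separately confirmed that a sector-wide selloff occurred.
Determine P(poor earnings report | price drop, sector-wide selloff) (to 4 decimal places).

Under noisy-OR, P(price drop | causes) = 1 − (1−0.043)·∏(1−qᵢ) over the active causes.
P(price drop | sector-wide selloff) = 0.48322*0.93 + 0.917315*0.07 = 0.449395 + 0.064212 = 0.513607
The poor earnings report-present share is 0.917315*0.07 = 0.064212.
So P(poor earnings report | price drop, sector-wide selloff) = 0.064212/0.513607 ≈ 0.1250.

P(poor earnings report | price drop, sector-wide selloff) ≈ 0.1250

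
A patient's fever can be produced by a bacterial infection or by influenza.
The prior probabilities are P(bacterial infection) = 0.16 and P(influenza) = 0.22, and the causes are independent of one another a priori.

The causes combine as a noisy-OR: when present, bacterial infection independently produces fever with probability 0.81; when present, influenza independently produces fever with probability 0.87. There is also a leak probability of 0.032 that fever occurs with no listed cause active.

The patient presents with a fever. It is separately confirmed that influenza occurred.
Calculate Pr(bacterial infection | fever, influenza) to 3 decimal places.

Under noisy-OR, P(fever | causes) = 1 − (1−0.032)·∏(1−qᵢ) over the active causes.
Sum P(fever|·) weighted by the priors over both values of bacterial infection:
  P(fever | influenza) = 0.87416*0.84 + 0.97609*0.16
        = 0.734294 + 0.156174 = 0.890468
Configurations with bacterial infection contribute 0.156174, so
  P(bacterial infection | fever, influenza) = 0.156174 / 0.890468 ≈ 0.175

Pr(bacterial infection | fever, influenza) ≈ 0.175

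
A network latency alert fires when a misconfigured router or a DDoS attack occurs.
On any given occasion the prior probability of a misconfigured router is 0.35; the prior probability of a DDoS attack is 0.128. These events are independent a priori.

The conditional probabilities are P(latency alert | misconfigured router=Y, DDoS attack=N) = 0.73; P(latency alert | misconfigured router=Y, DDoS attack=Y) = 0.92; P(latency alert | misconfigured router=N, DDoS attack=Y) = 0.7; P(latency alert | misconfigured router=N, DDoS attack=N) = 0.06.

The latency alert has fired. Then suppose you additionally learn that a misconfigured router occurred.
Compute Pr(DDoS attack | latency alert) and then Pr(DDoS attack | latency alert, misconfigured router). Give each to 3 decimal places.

Numerator (weight on configurations with DDoS attack): 0.058240 + 0.041216 = 0.099456
Denominator P(latency alert): 0.06*0.65*0.872 + 0.7*0.65*0.128 + 0.73*0.35*0.872 + 0.92*0.35*0.128 = 0.356260
P(DDoS attack | latency alert) = 0.099456/0.356260 ≈ 0.279

Now condition on the additional information:
Sum P(latency alert|·) weighted by the priors over both values of DDoS attack:
  P(latency alert | misconfigured router) = 0.73*0.872 + 0.92*0.128
        = 0.636560 + 0.117760 = 0.754320
The terms with DDoS attack present sum to 0.117760, so
  P(DDoS attack | latency alert, misconfigured router) = 0.117760 / 0.754320 ≈ 0.156
This is intercausal reasoning (explaining away): once misconfigured router accounts for the latency alert, DDoS attack becomes less likely.

Pr(DDoS attack | latency alert) ≈ 0.279; Pr(DDoS attack | latency alert, misconfigured router) ≈ 0.156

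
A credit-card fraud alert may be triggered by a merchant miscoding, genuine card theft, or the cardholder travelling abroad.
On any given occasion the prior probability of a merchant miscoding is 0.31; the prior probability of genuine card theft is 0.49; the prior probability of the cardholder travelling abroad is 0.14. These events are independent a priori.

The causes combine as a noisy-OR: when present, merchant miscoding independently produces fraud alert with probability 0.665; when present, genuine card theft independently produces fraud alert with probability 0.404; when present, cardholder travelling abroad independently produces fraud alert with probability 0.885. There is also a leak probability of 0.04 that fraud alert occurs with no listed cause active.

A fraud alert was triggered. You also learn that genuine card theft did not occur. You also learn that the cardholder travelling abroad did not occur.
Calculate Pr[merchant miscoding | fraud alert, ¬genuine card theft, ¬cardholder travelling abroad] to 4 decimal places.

Pr[merchant miscoding | fraud alert, ¬genuine card theft, ¬cardholder travelling abroad] ≈ 0.8840

Under noisy-OR, P(fraud alert | causes) = 1 − (1−0.04)·∏(1−qᵢ) over the active causes.
P(fraud alert | ¬genuine card theft, ¬cardholder travelling abroad) = 0.04·0.69 + 0.6784·0.31 = 0.027600 + 0.210304 = 0.237904
The merchant miscoding-present share is 0.6784·0.31 = 0.210304.
So P(merchant miscoding | fraud alert, ¬genuine card theft, ¬cardholder travelling abroad) = 0.210304/0.237904 ≈ 0.8840.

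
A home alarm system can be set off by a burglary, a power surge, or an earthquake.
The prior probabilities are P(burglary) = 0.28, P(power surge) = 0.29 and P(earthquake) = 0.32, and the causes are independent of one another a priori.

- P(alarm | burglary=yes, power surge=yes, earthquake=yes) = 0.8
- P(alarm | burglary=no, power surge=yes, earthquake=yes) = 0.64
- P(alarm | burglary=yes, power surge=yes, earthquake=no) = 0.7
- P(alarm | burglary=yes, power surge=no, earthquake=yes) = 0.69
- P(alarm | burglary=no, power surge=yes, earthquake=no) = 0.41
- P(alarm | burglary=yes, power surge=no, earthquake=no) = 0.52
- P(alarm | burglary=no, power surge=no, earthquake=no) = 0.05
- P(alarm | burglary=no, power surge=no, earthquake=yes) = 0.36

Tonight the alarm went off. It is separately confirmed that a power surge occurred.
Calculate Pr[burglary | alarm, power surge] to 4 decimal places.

Pr[burglary | alarm, power surge] ≈ 0.3705

Enumerate the 4 (burglary, earthquake) configurations and weight by the priors:
  P(alarm | power surge) = 0.41·0.72·0.68 + 0.64·0.72·0.32 + 0.7·0.28·0.68 + 0.8·0.28·0.32
        = 0.200736 + 0.147456 + 0.133280 + 0.071680 = 0.553152
Keeping only the burglary-present terms gives 0.204960, so
  P(burglary | alarm, power surge) = 0.204960 / 0.553152 ≈ 0.3705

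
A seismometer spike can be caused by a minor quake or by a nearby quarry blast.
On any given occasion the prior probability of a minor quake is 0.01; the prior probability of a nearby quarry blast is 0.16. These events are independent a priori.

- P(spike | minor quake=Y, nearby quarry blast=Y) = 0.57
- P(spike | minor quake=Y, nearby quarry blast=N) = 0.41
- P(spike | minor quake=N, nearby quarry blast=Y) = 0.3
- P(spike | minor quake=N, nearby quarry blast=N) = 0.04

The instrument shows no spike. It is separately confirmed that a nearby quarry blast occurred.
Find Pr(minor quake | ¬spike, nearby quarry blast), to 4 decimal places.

Pr(minor quake | ¬spike, nearby quarry blast) ≈ 0.0062

P(¬spike | nearby quarry blast) = 0.7*0.99 + 0.43*0.01 = 0.693000 + 0.004300 = 0.697300
Of this, 0.004300 comes from 0.43*0.01 (the minor quake=true cases).
So P(minor quake | ¬spike, nearby quarry blast) = 0.004300/0.697300 ≈ 0.0062.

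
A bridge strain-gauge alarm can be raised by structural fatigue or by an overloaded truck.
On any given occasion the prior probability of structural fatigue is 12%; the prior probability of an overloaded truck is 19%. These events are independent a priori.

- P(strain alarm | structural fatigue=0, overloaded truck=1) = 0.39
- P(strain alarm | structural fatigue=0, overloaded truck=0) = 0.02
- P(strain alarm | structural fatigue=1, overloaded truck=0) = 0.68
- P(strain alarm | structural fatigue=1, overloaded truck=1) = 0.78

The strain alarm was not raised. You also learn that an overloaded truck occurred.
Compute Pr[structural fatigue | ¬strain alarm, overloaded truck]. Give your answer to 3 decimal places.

Pr[structural fatigue | ¬strain alarm, overloaded truck] ≈ 0.047

By total probability over both values of structural fatigue:
  P(¬strain alarm | overloaded truck) = 0.61·0.88 + 0.22·0.12
        = 0.536800 + 0.026400 = 0.563200
Keeping only the structural fatigue-present terms gives 0.026400, so
  P(structural fatigue | ¬strain alarm, overloaded truck) = 0.026400 / 0.563200 ≈ 0.047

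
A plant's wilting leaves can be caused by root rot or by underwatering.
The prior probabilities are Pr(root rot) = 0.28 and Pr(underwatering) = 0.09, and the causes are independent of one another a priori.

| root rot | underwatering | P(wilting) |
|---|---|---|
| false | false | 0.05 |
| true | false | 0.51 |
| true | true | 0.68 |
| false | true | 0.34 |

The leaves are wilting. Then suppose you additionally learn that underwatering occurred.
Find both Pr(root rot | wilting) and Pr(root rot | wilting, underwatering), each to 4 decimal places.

Pr(root rot | wilting) ≈ 0.7286; Pr(root rot | wilting, underwatering) ≈ 0.4375

P(wilting) = 0.05×0.72×0.91 + 0.34×0.72×0.09 + 0.51×0.28×0.91 + 0.68×0.28×0.09 = 0.032760 + 0.022032 + 0.129948 + 0.017136 = 0.201876
Of this, 0.147084 comes from 0.129948 + 0.017136 (the root rot=true cases).
So P(root rot | wilting) = 0.147084/0.201876 ≈ 0.7286.

With the extra evidence:
P(wilting | underwatering) = 0.34×0.72 + 0.68×0.28 = 0.244800 + 0.190400 = 0.435200
The root rot-present share is 0.68×0.28 = 0.190400.
P(root rot | wilting, underwatering) = 0.190400 / 0.435200 ≈ 0.4375
Conditioning on underwatering lowers the posterior on root rot: the classic explaining-away effect in a common-effect structure.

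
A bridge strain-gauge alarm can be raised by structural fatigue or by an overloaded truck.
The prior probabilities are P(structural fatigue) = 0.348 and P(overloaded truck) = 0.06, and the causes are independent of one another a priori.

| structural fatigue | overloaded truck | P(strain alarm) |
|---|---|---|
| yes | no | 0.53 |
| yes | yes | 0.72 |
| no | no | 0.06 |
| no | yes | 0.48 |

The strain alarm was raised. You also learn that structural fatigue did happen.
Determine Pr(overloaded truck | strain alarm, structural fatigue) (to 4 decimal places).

Pr(overloaded truck | strain alarm, structural fatigue) ≈ 0.0798

By total probability over both values of overloaded truck:
  P(strain alarm | structural fatigue) = 0.53·0.94 + 0.72·0.06
        = 0.498200 + 0.043200 = 0.541400
Configurations with overloaded truck contribute 0.043200, so
  P(overloaded truck | strain alarm, structural fatigue) = 0.043200 / 0.541400 ≈ 0.0798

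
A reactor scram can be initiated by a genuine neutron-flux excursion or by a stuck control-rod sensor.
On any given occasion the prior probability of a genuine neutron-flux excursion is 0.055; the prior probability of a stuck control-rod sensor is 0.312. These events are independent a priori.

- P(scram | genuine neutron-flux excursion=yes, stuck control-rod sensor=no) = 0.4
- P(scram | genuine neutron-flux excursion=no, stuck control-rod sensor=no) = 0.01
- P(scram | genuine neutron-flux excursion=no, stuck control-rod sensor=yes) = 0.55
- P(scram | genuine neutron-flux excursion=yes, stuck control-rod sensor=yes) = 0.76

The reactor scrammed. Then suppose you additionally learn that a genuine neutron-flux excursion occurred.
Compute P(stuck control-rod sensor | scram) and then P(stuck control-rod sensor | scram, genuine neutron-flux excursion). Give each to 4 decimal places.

P(scram) = 0.01×0.945×0.688 + 0.55×0.945×0.312 + 0.4×0.055×0.688 + 0.76×0.055×0.312 = 0.006502 + 0.162162 + 0.015136 + 0.013042 = 0.196842
The stuck control-rod sensor-present share is 0.162162 + 0.013042 = 0.175204.
So P(stuck control-rod sensor | scram) = 0.175204/0.196842 ≈ 0.8901.

Now condition on the additional information:
Sum P(scram|·) weighted by the priors over both values of stuck control-rod sensor:
  P(scram | genuine neutron-flux excursion) = 0.4·0.688 + 0.76·0.312
        = 0.275200 + 0.237120 = 0.512320
Configurations with stuck control-rod sensor contribute 0.237120, so
  P(stuck control-rod sensor | scram, genuine neutron-flux excursion) = 0.237120 / 0.512320 ≈ 0.4628
This is intercausal reasoning (explaining away): once genuine neutron-flux excursion accounts for the scram, stuck control-rod sensor becomes less likely.

P(stuck control-rod sensor | scram) ≈ 0.8901; P(stuck control-rod sensor | scram, genuine neutron-flux excursion) ≈ 0.4628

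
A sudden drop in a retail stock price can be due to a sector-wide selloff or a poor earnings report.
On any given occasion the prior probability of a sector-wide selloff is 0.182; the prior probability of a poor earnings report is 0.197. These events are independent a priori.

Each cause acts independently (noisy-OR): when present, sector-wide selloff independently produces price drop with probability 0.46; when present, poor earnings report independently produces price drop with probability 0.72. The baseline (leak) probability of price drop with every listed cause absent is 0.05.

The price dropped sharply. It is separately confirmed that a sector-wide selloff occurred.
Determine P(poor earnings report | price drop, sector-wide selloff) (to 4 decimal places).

P(poor earnings report | price drop, sector-wide selloff) ≈ 0.3014

Under noisy-OR, P(price drop | causes) = 1 − (1−0.05)·∏(1−qᵢ) over the active causes.
Weight on poor earnings report=true, given the evidence: 0.85636×0.197 = 0.168703
Normalizer over all consistent configurations: 0.487×0.803 + 0.85636×0.197 = 0.559764
Posterior = 0.168703 / 0.559764 ≈ 0.3014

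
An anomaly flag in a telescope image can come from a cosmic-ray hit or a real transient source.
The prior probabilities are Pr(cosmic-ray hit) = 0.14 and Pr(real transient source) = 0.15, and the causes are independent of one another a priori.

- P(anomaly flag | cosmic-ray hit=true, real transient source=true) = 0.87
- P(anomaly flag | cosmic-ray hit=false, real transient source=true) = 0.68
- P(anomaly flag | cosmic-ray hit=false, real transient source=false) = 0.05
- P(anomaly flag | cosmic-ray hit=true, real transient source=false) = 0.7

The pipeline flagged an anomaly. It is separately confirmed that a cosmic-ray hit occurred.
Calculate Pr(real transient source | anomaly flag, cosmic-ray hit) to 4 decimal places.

Weight on real transient source=true, given the evidence: 0.87*0.15 = 0.130500
The normalizing constant is 0.7*0.85 + 0.87*0.15 = 0.725500
P(real transient source | anomaly flag, cosmic-ray hit) = 0.130500/0.725500 ≈ 0.1799

Pr(real transient source | anomaly flag, cosmic-ray hit) ≈ 0.1799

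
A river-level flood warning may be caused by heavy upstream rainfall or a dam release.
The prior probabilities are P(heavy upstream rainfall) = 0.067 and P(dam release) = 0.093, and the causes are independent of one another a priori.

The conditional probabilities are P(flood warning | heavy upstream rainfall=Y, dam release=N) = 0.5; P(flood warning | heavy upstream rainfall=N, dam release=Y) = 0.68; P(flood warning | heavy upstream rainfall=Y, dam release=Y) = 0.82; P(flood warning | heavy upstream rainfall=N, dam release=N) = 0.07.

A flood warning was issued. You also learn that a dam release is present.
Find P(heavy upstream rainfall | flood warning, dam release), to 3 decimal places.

P(heavy upstream rainfall | flood warning, dam release) ≈ 0.080

Sum P(flood warning|·) weighted by the priors over both values of heavy upstream rainfall:
  P(flood warning | dam release) = 0.68·0.933 + 0.82·0.067
        = 0.634440 + 0.054940 = 0.689380
Configurations with heavy upstream rainfall contribute 0.054940, so
  P(heavy upstream rainfall | flood warning, dam release) = 0.054940 / 0.689380 ≈ 0.080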